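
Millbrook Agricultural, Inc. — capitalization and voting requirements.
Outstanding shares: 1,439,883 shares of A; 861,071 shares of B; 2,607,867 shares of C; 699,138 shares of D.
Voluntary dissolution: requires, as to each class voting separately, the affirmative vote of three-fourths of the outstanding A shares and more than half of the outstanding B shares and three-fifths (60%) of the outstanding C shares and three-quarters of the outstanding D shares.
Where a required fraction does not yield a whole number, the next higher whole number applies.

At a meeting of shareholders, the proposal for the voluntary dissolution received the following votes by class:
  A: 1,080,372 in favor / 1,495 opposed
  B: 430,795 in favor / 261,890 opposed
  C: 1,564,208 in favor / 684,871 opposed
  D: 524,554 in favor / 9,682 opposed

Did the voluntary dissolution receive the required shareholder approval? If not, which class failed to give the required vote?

Not approved — the C shares did not give the required vote.

A: 3/4 of 1439883 = 1079912.25, rounded up to 1079913; 1,079,913 required, 1,080,372 in favor — approved.
B: a majority of 861071 is 430536; 430,536 required, 430,795 in favor — approved.
C: 3/5 of 2607867 = 1564720.20, rounded up to 1564721; 1,564,721 required, 1,564,208 in favor — not approved.
D: 3/4 of 699138 = 524353.50, rounded up to 524354; 524,354 required, 524,554 in favor — approved.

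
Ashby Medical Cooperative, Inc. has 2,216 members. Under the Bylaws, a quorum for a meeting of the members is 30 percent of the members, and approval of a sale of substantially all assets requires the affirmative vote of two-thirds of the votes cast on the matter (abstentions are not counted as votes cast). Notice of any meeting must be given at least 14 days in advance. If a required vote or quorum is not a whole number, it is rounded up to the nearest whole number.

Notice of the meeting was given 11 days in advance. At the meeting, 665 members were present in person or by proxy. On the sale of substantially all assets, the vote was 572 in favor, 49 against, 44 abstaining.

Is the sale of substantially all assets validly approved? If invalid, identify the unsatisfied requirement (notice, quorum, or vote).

Invalid — notice requirement not satisfied.

Notice: 11 days given; 14 required. Not satisfied.
Quorum: 30% of 2,216 = 664.80, rounded up to 665; 665 present. Satisfied.
Vote: requires two-thirds of the votes cast (665 − 44 abstaining = 621); 2/3 of 621 = 414, so 414 needed; 572 in favor. Satisfied.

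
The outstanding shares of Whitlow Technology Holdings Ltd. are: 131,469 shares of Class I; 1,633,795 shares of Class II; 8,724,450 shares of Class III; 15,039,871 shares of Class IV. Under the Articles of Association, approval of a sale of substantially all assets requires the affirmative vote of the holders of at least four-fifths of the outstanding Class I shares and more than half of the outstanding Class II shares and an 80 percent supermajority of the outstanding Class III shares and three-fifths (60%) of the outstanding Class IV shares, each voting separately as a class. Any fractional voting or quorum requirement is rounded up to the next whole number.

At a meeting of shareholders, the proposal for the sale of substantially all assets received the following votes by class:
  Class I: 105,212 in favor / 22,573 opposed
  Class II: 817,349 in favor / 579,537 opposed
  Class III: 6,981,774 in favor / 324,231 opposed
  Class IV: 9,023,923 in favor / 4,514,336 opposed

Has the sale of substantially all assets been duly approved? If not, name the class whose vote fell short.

Approved — every class gave the required vote.

Class I: 4/5 of 131469 = 105175.20, rounded up to 105176; 105,176 required, 105,212 in favor — approved.
Class II: a majority of 1633795 is 816898; 816,898 required, 817,349 in favor — approved.
Class III: 4/5 of 8724450 = 6979560; 6,979,560 required, 6,981,774 in favor — approved.
Class IV: 3/5 of 15039871 = 9023922.60, rounded up to 9023923; 9,023,923 required, 9,023,923 in favor — approved.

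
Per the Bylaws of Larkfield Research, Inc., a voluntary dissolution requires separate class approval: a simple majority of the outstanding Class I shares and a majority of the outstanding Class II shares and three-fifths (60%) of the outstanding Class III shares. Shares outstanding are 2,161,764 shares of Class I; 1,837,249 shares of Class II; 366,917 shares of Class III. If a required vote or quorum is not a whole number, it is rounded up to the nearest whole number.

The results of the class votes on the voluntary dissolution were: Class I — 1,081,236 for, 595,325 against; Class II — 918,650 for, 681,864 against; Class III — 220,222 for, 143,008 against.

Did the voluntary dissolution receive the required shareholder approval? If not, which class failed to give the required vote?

Approved — every class gave the required vote.

Class I: a majority of 2161764 is 1080883; 1,080,883 required, 1,081,236 in favor — approved.
Class II: a majority of 1837249 is 918625; 918,625 required, 918,650 in favor — approved.
Class III: 3/5 of 366917 = 220150.20, rounded up to 220151; 220,151 required, 220,222 in favor — approved.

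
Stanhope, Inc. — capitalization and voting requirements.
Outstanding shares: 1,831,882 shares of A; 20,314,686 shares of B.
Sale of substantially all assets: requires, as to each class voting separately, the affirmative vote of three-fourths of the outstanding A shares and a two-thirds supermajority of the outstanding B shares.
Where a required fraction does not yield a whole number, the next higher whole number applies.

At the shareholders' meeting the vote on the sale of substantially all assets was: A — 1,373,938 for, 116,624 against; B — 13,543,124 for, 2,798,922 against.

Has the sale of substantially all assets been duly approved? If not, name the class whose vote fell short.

Approved — every class gave the required vote.

A: 3/4 of 1831882 = 1373911.50, rounded up to 1373912; 1,373,912 required, 1,373,938 in favor — approved.
B: 2/3 of 20314686 = 13543124; 13,543,124 required, 13,543,124 in favor — approved.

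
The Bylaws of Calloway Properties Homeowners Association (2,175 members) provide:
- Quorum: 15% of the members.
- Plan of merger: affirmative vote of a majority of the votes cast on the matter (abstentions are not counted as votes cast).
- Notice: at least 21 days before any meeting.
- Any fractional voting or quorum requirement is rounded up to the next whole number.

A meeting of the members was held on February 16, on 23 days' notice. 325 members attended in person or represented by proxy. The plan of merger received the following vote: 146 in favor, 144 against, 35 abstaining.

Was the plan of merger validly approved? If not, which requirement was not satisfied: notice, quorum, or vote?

Notice: 23 days given; 21 required. Satisfied.
Quorum: 15% of 2,175 = 326.25, rounded up to 327; 325 present. Not satisfied.
Vote: requires a majority of the votes cast (325 − 35 abstaining = 290); a majority of 290 is 146, so 146 needed; 146 in favor. Satisfied.

Invalid — quorum requirement not satisfied.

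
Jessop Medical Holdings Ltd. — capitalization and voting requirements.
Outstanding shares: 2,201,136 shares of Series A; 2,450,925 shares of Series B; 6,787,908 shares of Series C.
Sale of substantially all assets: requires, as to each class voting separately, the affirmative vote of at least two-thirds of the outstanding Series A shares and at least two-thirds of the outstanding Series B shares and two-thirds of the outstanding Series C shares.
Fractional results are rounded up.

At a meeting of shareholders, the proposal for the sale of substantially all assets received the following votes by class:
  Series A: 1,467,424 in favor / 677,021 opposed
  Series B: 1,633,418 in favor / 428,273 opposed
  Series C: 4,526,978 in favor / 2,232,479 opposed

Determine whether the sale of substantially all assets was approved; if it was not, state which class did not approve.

Series A: 2/3 of 2201136 = 1467424; 1,467,424 required, 1,467,424 in favor — approved.
Series B: 2/3 of 2450925 = 1633950; 1,633,950 required, 1,633,418 in favor — not approved.
Series C: 2/3 of 6787908 = 4525272; 4,525,272 required, 4,526,978 in favor — approved.

Not approved — the Series B shares did not give the required vote.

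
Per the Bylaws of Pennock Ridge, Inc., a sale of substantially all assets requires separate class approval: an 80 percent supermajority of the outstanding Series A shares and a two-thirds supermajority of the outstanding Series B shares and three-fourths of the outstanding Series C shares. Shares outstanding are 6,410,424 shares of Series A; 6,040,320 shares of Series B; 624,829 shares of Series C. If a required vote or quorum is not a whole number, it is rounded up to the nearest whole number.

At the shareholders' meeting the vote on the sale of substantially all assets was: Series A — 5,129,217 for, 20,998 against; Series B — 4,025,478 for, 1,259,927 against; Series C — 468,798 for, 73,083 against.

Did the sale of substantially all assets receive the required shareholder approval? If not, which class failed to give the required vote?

Not approved — the Series B shares did not give the required vote.

Series A: 4/5 of 6410424 = 5128339.20, rounded up to 5128340; 5,128,340 required, 5,129,217 in favor — approved.
Series B: 2/3 of 6040320 = 4026880; 4,026,880 required, 4,025,478 in favor — not approved.
Series C: 3/4 of 624829 = 468621.75, rounded up to 468622; 468,622 required, 468,798 in favor — approved.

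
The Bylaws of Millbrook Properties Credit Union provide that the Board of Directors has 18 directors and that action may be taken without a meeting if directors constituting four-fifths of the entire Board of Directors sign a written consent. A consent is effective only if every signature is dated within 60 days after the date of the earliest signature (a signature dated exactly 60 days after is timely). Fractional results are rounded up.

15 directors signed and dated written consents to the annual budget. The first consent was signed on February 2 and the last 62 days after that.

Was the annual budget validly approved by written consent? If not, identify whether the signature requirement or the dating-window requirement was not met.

Not effective — dating-window requirement not satisfied.

Signatures required: four-fifths of 18 — 4/5 of 18 = 14.40, rounded up to 15, so 15 needed; 15 signed. Sufficient.
Dating window: the latest signature is 62 days after the earliest; the limit is 60 days. Outside the window.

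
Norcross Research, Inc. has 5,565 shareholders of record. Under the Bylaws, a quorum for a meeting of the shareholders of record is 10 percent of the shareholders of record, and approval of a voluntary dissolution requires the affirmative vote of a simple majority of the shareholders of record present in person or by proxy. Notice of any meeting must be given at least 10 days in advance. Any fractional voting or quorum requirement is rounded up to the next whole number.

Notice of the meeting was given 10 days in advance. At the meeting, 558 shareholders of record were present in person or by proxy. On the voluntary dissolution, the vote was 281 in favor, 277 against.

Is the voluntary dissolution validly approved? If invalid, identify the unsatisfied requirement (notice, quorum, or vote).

Notice: 10 days given; 10 required. Satisfied.
Quorum: 10% of 5,565 = 556.50, rounded up to 557; 558 present. Satisfied.
Vote: requires a majority of those present (558); a majority of 558 is 280, so 280 needed; 281 in favor. Satisfied.

Valid — all requirements satisfied.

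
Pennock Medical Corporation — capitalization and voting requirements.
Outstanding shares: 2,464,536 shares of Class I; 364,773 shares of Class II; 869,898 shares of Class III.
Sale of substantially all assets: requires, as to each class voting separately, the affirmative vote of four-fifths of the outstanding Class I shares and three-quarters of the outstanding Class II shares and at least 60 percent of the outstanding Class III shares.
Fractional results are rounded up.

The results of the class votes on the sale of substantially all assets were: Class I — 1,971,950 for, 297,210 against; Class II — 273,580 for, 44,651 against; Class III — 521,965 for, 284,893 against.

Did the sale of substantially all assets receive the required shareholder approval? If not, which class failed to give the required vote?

Class I: 4/5 of 2464536 = 1971628.80, rounded up to 1971629; 1,971,629 required, 1,971,950 in favor — approved.
Class II: 3/4 of 364773 = 273579.75, rounded up to 273580; 273,580 required, 273,580 in favor — approved.
Class III: 3/5 of 869898 = 521938.80, rounded up to 521939; 521,939 required, 521,965 in favor — approved.

Approved — every class gave the required vote.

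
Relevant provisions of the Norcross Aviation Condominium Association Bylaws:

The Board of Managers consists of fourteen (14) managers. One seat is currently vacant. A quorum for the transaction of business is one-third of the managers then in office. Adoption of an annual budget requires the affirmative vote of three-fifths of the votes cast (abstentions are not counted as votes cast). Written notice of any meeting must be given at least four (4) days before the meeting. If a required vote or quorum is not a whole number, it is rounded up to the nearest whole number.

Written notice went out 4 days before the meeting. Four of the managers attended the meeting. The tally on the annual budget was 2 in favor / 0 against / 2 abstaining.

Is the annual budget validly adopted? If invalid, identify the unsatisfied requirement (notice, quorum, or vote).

Notice: 4 days given; 4 required (4 ≥ 4). Satisfied.
Quorum: 4 present; quorum is 5. Not satisfied.
Vote: the annual budget requires three-fifths of the votes cast (4 present − 2 abstaining = 2). 3/5 of 2 = 1.20, rounded up to 2, so 2 affirmative votes are needed; 2 voted in favor. Satisfied. (Moot — without a quorum no business can be validly transacted.)

Invalid — quorum requirement not satisfied.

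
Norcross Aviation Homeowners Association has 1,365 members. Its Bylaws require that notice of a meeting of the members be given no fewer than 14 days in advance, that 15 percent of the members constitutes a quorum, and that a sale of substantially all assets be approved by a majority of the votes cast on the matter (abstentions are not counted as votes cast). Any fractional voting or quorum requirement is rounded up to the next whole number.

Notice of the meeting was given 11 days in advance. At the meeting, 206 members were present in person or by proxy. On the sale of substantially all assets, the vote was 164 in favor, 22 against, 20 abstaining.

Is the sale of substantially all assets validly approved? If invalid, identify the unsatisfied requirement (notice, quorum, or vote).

Notice: 11 days given; 14 required. Not satisfied.
Quorum: 15% of 1,365 = 204.75, rounded up to 205; 206 present. Satisfied.
Vote: requires a majority of the votes cast (206 − 20 abstaining = 186); a majority of 186 is 94, so 94 needed; 164 in favor. Satisfied.

Invalid — notice requirement not satisfied.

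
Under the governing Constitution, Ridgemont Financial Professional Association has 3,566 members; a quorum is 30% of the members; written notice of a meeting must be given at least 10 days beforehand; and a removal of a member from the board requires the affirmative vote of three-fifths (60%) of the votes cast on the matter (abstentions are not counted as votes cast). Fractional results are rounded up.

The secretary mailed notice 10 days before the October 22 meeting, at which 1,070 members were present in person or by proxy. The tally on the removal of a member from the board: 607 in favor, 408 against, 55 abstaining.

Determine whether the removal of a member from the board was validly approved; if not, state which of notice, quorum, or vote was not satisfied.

Invalid — vote requirement not satisfied.

Notice: 10 days given; 10 required. Satisfied.
Quorum: 30% of 3,566 = 1,069.80, rounded up to 1,070; 1,070 present. Satisfied.
Vote: requires three-fifths of the votes cast (1,070 − 55 abstaining = 1,015); 3/5 of 1015 = 609, so 609 needed; 607 in favor. Not satisfied.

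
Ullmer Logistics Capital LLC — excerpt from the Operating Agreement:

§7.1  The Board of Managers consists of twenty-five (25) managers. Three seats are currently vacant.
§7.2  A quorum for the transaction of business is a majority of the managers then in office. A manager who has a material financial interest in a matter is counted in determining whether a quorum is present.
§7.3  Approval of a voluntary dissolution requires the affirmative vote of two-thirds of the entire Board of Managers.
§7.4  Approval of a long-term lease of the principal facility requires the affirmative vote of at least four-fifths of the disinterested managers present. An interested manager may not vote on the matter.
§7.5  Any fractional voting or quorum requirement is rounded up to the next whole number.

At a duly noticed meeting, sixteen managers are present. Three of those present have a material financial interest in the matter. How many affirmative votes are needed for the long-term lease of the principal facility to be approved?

The long-term lease of the principal facility requires four-fifths of the disinterested managers present (16 − 3 = 13).
4/5 of 13 = 10.40, rounded up to 11.

11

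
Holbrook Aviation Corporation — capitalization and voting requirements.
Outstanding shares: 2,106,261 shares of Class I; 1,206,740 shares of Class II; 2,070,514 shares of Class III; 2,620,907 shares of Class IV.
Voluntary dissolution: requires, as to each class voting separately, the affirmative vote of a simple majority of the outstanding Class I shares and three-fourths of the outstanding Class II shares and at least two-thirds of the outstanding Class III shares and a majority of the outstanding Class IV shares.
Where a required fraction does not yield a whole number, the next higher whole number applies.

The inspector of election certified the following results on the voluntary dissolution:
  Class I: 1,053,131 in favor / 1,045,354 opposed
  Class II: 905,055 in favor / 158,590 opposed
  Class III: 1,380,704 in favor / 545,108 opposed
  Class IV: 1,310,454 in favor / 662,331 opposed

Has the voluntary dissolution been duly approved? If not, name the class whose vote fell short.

Approved — every class gave the required vote.

Class I: a majority of 2106261 is 1053131; 1,053,131 required, 1,053,131 in favor — approved.
Class II: 3/4 of 1206740 = 905055; 905,055 required, 905,055 in favor — approved.
Class III: 2/3 of 2070514 = 1380342.67, rounded up to 1380343; 1,380,343 required, 1,380,704 in favor — approved.
Class IV: a majority of 2620907 is 1310454; 1,310,454 required, 1,310,454 in favor — approved.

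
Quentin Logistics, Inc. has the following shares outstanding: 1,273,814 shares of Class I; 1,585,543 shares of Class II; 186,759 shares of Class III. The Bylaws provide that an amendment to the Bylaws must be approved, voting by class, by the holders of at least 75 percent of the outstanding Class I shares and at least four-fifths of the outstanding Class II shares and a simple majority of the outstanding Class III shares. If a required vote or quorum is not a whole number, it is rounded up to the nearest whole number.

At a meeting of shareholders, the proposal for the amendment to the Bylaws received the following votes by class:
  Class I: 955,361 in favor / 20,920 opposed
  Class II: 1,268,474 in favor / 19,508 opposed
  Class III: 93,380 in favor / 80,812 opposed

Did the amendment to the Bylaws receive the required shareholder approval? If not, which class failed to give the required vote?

Class I: 3/4 of 1273814 = 955360.50, rounded up to 955361; 955,361 required, 955,361 in favor — approved.
Class II: 4/5 of 1585543 = 1268434.40, rounded up to 1268435; 1,268,435 required, 1,268,474 in favor — approved.
Class III: a majority of 186759 is 93380; 93,380 required, 93,380 in favor — approved.

Approved — every class gave the required vote.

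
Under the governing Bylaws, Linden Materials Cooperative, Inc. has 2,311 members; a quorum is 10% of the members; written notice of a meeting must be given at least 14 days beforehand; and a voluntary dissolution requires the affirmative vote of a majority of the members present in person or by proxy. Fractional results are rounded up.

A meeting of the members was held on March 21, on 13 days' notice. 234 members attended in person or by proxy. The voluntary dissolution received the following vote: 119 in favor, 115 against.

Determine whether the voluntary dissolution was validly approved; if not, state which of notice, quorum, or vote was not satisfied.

Notice: 13 days given; 14 required. Not satisfied.
Quorum: 10% of 2,311 = 231.10, rounded up to 232; 234 present. Satisfied.
Vote: requires a majority of those present (234); a majority of 234 is 118, so 118 needed; 119 in favor. Satisfied.

Invalid — notice requirement not satisfied.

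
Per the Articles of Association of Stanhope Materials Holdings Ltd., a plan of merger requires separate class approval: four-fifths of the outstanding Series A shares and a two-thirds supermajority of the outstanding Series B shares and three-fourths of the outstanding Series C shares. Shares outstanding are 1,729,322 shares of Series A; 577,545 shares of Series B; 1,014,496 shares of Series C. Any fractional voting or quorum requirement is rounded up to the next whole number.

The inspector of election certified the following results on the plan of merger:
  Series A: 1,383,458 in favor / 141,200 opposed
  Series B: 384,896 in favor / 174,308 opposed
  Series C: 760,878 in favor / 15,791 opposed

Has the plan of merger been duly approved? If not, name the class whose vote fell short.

Series A: 4/5 of 1729322 = 1383457.60, rounded up to 1383458; 1,383,458 required, 1,383,458 in favor — approved.
Series B: 2/3 of 577545 = 385030; 385,030 required, 384,896 in favor — not approved.
Series C: 3/4 of 1014496 = 760872; 760,872 required, 760,878 in favor — approved.

Not approved — the Series B shares did not give the required vote.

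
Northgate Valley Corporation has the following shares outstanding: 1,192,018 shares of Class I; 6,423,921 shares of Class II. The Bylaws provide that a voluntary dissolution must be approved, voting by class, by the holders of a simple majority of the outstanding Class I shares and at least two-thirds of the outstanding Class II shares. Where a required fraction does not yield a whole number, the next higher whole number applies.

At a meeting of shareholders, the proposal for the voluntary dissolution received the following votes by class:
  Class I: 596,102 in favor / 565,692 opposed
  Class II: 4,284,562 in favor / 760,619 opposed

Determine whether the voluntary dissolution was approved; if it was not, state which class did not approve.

Class I: a majority of 1192018 is 596010; 596,010 required, 596,102 in favor — approved.
Class II: 2/3 of 6423921 = 4282614; 4,282,614 required, 4,284,562 in favor — approved.

Approved — every class gave the required vote.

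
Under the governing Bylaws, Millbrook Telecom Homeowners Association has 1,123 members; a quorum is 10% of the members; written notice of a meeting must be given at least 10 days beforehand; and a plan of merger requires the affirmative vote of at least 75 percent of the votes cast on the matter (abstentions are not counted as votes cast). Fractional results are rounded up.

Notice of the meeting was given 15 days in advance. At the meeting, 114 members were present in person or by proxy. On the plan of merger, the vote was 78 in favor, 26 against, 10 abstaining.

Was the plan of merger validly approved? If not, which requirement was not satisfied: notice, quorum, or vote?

Notice: 15 days given; 10 required. Satisfied.
Quorum: 10% of 1,123 = 112.30, rounded up to 113; 114 present. Satisfied.
Vote: requires three-fourths of the votes cast (114 − 10 abstaining = 104); 3/4 of 104 = 78, so 78 needed; 78 in favor. Satisfied.

Valid — all requirements satisfied.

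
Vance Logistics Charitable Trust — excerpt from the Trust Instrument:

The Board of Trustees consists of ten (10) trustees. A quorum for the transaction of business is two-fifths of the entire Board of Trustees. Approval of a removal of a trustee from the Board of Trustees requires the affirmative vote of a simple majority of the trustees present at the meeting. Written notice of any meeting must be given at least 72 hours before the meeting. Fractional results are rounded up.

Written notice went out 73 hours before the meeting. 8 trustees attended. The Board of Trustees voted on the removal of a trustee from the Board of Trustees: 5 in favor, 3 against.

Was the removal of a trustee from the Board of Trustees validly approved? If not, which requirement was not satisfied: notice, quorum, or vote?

Valid — all requirements satisfied.

Notice: 73 hours given; 72 required (73 ≥ 72). Satisfied.
Quorum: 8 present; quorum is 4. Satisfied.
Vote: the removal of a trustee from the Board of Trustees requires a majority of the trustees present (8). A majority of 8 is 5, so 5 affirmative votes are needed; 5 voted in favor. Satisfied.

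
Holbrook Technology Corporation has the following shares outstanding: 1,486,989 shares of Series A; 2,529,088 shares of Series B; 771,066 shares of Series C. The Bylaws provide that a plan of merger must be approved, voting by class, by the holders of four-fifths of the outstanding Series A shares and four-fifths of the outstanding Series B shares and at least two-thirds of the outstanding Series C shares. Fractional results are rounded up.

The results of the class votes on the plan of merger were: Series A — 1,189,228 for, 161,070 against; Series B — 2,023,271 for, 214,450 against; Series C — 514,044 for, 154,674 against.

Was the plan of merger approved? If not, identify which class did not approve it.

Not approved — the Series A shares did not give the required vote.

Series A: 4/5 of 1486989 = 1189591.20, rounded up to 1189592; 1,189,592 required, 1,189,228 in favor — not approved.
Series B: 4/5 of 2529088 = 2023270.40, rounded up to 2023271; 2,023,271 required, 2,023,271 in favor — approved.
Series C: 2/3 of 771066 = 514044; 514,044 required, 514,044 in favor — approved.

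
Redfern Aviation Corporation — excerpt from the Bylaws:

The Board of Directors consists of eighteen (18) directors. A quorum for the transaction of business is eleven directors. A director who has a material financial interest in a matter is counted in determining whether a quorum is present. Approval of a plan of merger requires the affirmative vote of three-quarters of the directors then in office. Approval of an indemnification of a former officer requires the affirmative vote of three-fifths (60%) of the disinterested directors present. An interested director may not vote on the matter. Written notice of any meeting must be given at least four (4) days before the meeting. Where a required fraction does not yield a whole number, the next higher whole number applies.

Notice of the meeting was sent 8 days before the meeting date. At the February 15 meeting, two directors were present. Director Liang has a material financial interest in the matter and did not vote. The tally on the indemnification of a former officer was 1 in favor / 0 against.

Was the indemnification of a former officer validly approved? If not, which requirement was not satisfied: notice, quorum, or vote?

Notice: 8 days given; 4 required (8 ≥ 4). Satisfied.
Quorum: 2 present (interested directors count toward quorum); quorum is 11. Not satisfied.
Vote: the indemnification of a former officer requires three-fifths of the disinterested directors present (2 − 1 = 1). 3/5 of 1 = 0.60, rounded up to 1, so 1 affirmative vote is needed; 1 voted in favor. Satisfied. (Moot — without a quorum no business can be validly transacted.)

Invalid — quorum requirement not satisfied.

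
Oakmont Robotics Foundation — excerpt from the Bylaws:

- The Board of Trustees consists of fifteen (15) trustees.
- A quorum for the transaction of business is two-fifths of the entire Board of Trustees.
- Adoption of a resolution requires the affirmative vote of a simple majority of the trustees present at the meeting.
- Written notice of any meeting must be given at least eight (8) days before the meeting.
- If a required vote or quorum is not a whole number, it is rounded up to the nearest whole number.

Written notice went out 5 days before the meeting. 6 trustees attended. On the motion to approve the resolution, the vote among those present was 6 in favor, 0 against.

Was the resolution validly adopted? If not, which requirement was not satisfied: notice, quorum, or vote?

Notice: 5 days given; 8 required (5 < 8). Not satisfied.
Quorum: 6 present; quorum is 6. Satisfied.
Vote: the resolution requires a majority of the trustees present (6). A majority of 6 is 4, so 4 affirmative votes are needed; 6 voted in favor. Satisfied.

Invalid — notice requirement not satisfied.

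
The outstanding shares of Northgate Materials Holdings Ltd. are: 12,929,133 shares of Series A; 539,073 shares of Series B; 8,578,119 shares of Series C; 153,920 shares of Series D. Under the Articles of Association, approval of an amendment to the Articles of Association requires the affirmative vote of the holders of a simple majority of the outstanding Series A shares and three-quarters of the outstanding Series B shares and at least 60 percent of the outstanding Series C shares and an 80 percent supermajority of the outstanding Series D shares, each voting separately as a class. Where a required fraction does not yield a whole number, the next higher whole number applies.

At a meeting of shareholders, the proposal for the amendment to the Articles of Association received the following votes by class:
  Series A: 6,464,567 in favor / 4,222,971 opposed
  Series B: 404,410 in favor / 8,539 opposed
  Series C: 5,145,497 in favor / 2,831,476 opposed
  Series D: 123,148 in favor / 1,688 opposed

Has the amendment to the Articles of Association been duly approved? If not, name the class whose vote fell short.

Not approved — the Series C shares did not give the required vote.

Series A: a majority of 12929133 is 6464567; 6,464,567 required, 6,464,567 in favor — approved.
Series B: 3/4 of 539073 = 404304.75, rounded up to 404305; 404,305 required, 404,410 in favor — approved.
Series C: 3/5 of 8578119 = 5146871.40, rounded up to 5146872; 5,146,872 required, 5,145,497 in favor — not approved.
Series D: 4/5 of 153920 = 123136; 123,136 required, 123,148 in favor — approved.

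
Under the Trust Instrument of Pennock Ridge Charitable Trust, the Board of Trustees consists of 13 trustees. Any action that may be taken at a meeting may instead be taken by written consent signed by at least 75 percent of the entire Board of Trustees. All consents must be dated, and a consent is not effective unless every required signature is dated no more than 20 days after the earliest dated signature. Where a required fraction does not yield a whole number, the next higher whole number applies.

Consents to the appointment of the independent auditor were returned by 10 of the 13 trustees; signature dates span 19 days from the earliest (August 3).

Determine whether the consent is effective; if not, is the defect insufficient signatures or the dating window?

Signatures required: at least 75 percent of 13 — 3/4 of 13 = 9.75, rounded up to 10, so 10 needed; 10 signed. Sufficient.
Dating window: the latest signature is 19 days after the earliest; the limit is 20 days. Within the window.

Effective — both the signature and dating-window requirements are satisfied.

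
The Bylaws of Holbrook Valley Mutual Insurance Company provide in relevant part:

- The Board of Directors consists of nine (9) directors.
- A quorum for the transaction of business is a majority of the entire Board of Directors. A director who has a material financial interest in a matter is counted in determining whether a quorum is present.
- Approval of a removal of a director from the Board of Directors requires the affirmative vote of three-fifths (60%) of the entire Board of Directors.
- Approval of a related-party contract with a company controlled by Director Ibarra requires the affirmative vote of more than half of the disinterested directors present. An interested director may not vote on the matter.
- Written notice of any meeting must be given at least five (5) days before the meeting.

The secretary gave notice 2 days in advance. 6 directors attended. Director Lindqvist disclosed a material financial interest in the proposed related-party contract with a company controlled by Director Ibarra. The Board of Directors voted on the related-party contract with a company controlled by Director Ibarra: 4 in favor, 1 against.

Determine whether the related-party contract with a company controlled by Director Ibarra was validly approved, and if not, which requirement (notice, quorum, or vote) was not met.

Invalid — notice requirement not satisfied.

Notice: 2 days given; 5 required (2 < 5). Not satisfied.
Quorum: 6 present (interested directors count toward quorum); quorum is 5. Satisfied.
Vote: the related-party contract with a company controlled by Director Ibarra requires a majority of the disinterested directors present (6 − 1 = 5). A majority of 5 is 3, so 3 affirmative votes are needed; 4 voted in favor. Satisfied.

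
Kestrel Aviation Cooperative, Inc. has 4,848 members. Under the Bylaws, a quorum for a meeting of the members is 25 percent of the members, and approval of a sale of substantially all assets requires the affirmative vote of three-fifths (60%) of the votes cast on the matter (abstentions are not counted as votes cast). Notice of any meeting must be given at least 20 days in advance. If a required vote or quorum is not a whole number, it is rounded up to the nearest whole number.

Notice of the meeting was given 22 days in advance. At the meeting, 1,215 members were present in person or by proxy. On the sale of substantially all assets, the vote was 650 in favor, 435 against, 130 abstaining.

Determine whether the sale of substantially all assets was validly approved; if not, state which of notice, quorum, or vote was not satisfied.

Invalid — vote requirement not satisfied.

Notice: 22 days given; 20 required. Satisfied.
Quorum: 25% of 4,848 = 1,212; 1,215 present. Satisfied.
Vote: requires three-fifths of the votes cast (1,215 − 130 abstaining = 1,085); 3/5 of 1085 = 651, so 651 needed; 650 in favor. Not satisfied.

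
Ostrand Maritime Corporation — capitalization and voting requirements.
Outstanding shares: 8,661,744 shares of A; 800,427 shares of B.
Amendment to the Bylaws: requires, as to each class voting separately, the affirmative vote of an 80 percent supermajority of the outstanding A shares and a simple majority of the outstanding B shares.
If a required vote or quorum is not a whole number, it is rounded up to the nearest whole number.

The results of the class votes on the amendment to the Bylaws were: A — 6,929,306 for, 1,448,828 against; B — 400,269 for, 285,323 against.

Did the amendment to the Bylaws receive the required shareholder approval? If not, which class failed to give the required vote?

Not approved — the A shares did not give the required vote.

A: 4/5 of 8661744 = 6929395.20, rounded up to 6929396; 6,929,396 required, 6,929,306 in favor — not approved.
B: a majority of 800427 is 400214; 400,214 required, 400,269 in favor — approved.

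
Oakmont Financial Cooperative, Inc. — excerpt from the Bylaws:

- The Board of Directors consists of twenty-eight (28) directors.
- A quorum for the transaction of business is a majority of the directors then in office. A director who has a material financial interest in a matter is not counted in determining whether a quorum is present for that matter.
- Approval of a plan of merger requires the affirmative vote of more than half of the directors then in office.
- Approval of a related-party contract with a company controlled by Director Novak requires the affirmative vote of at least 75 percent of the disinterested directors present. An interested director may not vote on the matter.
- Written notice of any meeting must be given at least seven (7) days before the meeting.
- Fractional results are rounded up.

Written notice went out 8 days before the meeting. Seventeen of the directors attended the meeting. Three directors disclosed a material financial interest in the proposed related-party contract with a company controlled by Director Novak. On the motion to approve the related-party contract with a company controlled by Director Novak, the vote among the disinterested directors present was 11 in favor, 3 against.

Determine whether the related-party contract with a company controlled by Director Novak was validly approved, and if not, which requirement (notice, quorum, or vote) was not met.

Invalid — quorum requirement not satisfied.

Notice: 8 days given; 7 required (8 ≥ 7). Satisfied.
Quorum: 17 present, but the 3 interested directors do not count, leaving 14. Quorum is 15. Not satisfied.
Vote: the related-party contract with a company controlled by Director Novak requires three-fourths of the disinterested directors present (17 − 3 = 14). 3/4 of 14 = 10.50, rounded up to 11, so 11 affirmative votes are needed; 11 voted in favor. Satisfied. (Moot — without a quorum no business can be validly transacted.)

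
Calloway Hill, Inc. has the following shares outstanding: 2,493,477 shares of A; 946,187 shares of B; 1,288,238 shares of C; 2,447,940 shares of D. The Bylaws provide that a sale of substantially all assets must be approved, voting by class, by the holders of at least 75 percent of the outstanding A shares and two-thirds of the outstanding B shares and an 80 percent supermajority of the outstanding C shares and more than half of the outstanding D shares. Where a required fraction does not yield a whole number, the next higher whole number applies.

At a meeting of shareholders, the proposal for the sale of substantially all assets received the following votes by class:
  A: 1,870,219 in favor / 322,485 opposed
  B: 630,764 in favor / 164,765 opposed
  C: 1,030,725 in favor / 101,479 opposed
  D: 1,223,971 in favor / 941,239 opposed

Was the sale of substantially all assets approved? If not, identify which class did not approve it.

A: 3/4 of 2493477 = 1870107.75, rounded up to 1870108; 1,870,108 required, 1,870,219 in favor — approved.
B: 2/3 of 946187 = 630791.33, rounded up to 630792; 630,792 required, 630,764 in favor — not approved.
C: 4/5 of 1288238 = 1030590.40, rounded up to 1030591; 1,030,591 required, 1,030,725 in favor — approved.
D: a majority of 2447940 is 1223971; 1,223,971 required, 1,223,971 in favor — approved.

Not approved — the B shares did not give the required vote.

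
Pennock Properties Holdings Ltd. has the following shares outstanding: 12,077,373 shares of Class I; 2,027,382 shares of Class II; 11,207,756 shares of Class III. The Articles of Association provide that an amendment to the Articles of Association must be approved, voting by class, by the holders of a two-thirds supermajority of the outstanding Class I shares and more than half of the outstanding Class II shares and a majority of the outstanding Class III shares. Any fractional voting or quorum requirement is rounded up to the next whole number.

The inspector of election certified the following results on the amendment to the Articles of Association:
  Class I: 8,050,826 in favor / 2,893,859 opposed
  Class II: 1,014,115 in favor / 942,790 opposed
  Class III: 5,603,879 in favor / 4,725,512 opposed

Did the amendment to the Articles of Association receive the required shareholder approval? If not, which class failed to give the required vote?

Not approved — the Class I shares did not give the required vote.

Class I: 2/3 of 12077373 = 8051582; 8,051,582 required, 8,050,826 in favor — not approved.
Class II: a majority of 2027382 is 1013692; 1,013,692 required, 1,014,115 in favor — approved.
Class III: a majority of 11207756 is 5603879; 5,603,879 required, 5,603,879 in favor — approved.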